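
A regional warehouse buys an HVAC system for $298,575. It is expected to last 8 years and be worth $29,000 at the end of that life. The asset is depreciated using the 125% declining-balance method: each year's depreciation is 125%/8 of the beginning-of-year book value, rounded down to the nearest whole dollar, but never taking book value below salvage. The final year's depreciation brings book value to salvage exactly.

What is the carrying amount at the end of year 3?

Depreciable base = $298,575 − $29,000 = $269,575.
Year 1: ⌊$298,575 × 125%/8⌋ = $46,652. Book value $251,923.
Year 2: ⌊$251,923 × 125%/8⌋ = $39,362. Book value $212,561.
Year 3: ⌊$212,561 × 125%/8⌋ = $33,212. Book value $179,349.

$179,349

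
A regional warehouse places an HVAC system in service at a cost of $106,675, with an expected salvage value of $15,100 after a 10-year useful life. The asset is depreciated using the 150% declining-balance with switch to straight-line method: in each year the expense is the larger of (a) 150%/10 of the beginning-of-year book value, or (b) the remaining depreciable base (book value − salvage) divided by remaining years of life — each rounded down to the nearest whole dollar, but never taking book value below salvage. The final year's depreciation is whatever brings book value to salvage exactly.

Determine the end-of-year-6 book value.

$40,234

Depreciable base = $106,675 − $15,100 = $91,575.
Year 1: DB = ⌊$106,675 × 150%/10⌋ = $16,001; SL = ⌊$91,575/10⌋ = $9,157 → take DB $16,001. Book value $90,674.
Year 2: DB = ⌊$90,674 × 150%/10⌋ = $13,601; SL = ⌊$75,574/9⌋ = $8,397 → take DB $13,601. Book value $77,073.
Year 3: DB = ⌊$77,073 × 150%/10⌋ = $11,560; SL = ⌊$61,973/8⌋ = $7,746 → take DB $11,560. Book value $65,513.
Year 4: DB = ⌊$65,513 × 150%/10⌋ = $9,826; SL = ⌊$50,413/7⌋ = $7,201 → take DB $9,826. Book value $55,687.
Year 5: DB = ⌊$55,687 × 150%/10⌋ = $8,353; SL = ⌊$40,587/6⌋ = $6,764 → take DB $8,353. Book value $47,334.
Year 6: DB = ⌊$47,334 × 150%/10⌋ = $7,100; SL = ⌊$32,234/5⌋ = $6,446 → take DB $7,100. Book value $40,234.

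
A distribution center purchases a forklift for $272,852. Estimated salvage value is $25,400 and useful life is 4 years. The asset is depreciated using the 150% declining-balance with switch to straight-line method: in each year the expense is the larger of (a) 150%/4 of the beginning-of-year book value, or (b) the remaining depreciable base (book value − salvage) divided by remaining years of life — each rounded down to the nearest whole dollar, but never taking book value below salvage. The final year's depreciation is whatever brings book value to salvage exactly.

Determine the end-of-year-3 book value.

Depreciable base = $272,852 − $25,400 = $247,452.
Year 1: DB = ⌊$272,852 × 150%/4⌋ = $102,319; SL = ⌊$247,452/4⌋ = $61,863 → take DB $102,319. Book value $170,533.
Year 2: DB = ⌊$170,533 × 150%/4⌋ = $63,949; SL = ⌊$145,133/3⌋ = $48,377 → take DB $63,949. Book value $106,584.
Year 3: DB = ⌊$106,584 × 150%/4⌋ = $39,969; SL = ⌊$81,184/2⌋ = $40,592 → take SL $40,592. Book value $65,992.

$65,992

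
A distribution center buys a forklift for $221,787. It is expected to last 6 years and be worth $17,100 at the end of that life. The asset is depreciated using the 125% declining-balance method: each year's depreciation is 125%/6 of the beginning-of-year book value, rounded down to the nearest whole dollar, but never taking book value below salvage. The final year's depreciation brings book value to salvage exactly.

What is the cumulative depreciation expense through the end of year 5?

Depreciable base = $221,787 − $17,100 = $204,687.
Year 1: ⌊$221,787 × 125%/6⌋ = $46,205. Book value $175,582.
Year 2: ⌊$175,582 × 125%/6⌋ = $36,579. Book value $139,003.
Year 3: ⌊$139,003 × 125%/6⌋ = $28,958. Book value $110,045.
Year 4: ⌊$110,045 × 125%/6⌋ = $22,926. Book value $87,119.
Year 5: ⌊$87,119 × 125%/6⌋ = $18,149. Book value $68,970.
Accumulated through year 5 = $221,787 − $68,970 = $152,817.

$152,817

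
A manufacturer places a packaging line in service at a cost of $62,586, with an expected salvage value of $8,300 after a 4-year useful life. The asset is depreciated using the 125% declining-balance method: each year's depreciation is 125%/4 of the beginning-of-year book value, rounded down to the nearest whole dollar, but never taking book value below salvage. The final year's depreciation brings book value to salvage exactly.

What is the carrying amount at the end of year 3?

$20,338

Depreciable base = $62,586 − $8,300 = $54,286.
Year 1: ⌊$62,586 × 125%/4⌋ = $19,558. Book value $43,028.
Year 2: ⌊$43,028 × 125%/4⌋ = $13,446. Book value $29,582.
Year 3: ⌊$29,582 × 125%/4⌋ = $9,244. Book value $20,338.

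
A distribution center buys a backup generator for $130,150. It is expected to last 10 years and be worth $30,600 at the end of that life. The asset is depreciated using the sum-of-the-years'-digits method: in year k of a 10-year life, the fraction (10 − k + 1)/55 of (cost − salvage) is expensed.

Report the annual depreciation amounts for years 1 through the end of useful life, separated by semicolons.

$18,100; $16,290; $14,480; $12,670; $10,860; $9,050; $7,240; $5,430; $3,620; $1,810

Depreciable base = $130,150 − $30,600 = $99,550.
Sum of the years' digits = 10+9+8+7+6+5+4+3+2+1 = 55.
Year 1: $99,550 × 10/55 = $18,100. Book value $112,050.
Year 2: $99,550 × 9/55 = $16,290. Book value $95,760.
Year 3: $99,550 × 8/55 = $14,480. Book value $81,280.
Year 4: $99,550 × 7/55 = $12,670. Book value $68,610.
Year 5: $99,550 × 6/55 = $10,860. Book value $57,750.
Year 6: $99,550 × 5/55 = $9,050. Book value $48,700.
Year 7: $99,550 × 4/55 = $7,240. Book value $41,460.
Year 8: $99,550 × 3/55 = $5,430. Book value $36,030.
Year 9: $99,550 × 2/55 = $3,620. Book value $32,410.
Year 10: $99,550 × 1/55 = $1,810. Book value $30,600.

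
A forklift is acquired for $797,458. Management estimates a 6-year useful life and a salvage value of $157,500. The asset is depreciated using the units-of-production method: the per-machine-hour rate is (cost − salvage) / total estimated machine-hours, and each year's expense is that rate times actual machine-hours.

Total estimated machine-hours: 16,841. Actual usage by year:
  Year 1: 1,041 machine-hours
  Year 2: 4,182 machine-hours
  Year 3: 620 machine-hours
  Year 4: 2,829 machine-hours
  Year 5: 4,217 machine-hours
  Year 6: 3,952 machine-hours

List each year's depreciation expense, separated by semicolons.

$39,558; $158,916; $23,560; $107,502; $160,246; $150,176

Depreciable base = $797,458 − $157,500 = $639,958.
Rate = $639,958 / 16,841 machine-hours = $38 per machine-hour.
Year 1: 1,041 × $38 = $39,558. Book value $757,900.
Year 2: 4,182 × $38 = $158,916. Book value $598,984.
Year 3: 620 × $38 = $23,560. Book value $575,424.
Year 4: 2,829 × $38 = $107,502. Book value $467,922.
Year 5: 4,217 × $38 = $160,246. Book value $307,676.
Year 6: 3,952 × $38 = $150,176. Book value $157,500.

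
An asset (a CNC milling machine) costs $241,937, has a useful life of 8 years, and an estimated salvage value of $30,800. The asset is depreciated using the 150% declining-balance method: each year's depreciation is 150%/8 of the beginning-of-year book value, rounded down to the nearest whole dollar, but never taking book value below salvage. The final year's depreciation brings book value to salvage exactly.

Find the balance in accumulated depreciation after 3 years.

$112,166

Depreciable base = $241,937 − $30,800 = $211,137.
Year 1: ⌊$241,937 × 150%/8⌋ = $45,363. Book value $196,574.
Year 2: ⌊$196,574 × 150%/8⌋ = $36,857. Book value $159,717.
Year 3: ⌊$159,717 × 150%/8⌋ = $29,946. Book value $129,771.
Accumulated through year 3 = $241,937 − $129,771 = $112,166.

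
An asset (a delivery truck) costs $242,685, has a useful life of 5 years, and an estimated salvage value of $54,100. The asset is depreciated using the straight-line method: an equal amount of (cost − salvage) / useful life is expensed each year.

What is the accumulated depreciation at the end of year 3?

Depreciable base = $242,685 − $54,100 = $188,585.
Annual expense = $188,585 / 5 = $37,717.
End of year 1: book value $204,968.
End of year 2: book value $167,251.
End of year 3: book value $129,534.
Accumulated through year 3 = $242,685 − $129,534 = $113,151.

$113,151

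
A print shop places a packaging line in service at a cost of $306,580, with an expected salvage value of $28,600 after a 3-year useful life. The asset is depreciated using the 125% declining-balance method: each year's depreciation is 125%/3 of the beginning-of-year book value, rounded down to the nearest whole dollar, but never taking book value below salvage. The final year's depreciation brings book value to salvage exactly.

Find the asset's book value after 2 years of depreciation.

Depreciable base = $306,580 − $28,600 = $277,980.
Year 1: ⌊$306,580 × 125%/3⌋ = $127,741. Book value $178,839.
Year 2: ⌊$178,839 × 125%/3⌋ = $74,516. Book value $104,323.

$104,323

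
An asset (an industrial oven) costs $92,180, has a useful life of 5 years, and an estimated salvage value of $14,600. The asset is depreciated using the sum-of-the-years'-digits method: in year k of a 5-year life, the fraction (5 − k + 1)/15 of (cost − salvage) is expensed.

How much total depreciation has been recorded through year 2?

$46,548

Depreciable base = $92,180 − $14,600 = $77,580.
Sum of the years' digits = 5+4+3+2+1 = 15.
Year 1: $77,580 × 5/15 = $25,860. Book value $66,320.
Year 2: $77,580 × 4/15 = $20,688. Book value $45,632.
Accumulated through year 2 = $92,180 − $45,632 = $46,548.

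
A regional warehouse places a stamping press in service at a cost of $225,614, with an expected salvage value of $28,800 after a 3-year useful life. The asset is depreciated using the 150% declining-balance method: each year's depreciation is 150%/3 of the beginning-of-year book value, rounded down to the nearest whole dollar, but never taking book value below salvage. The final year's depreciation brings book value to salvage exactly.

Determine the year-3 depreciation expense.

$27,604

Depreciable base = $225,614 − $28,800 = $196,814.
Year 1: ⌊$225,614 × 150%/3⌋ = $112,807. Book value $112,807.
Year 2: ⌊$112,807 × 150%/3⌋ = $56,403. Book value $56,404.
Year 3 (final): $56,404 − $28,800 = $27,604. Book value $28,800.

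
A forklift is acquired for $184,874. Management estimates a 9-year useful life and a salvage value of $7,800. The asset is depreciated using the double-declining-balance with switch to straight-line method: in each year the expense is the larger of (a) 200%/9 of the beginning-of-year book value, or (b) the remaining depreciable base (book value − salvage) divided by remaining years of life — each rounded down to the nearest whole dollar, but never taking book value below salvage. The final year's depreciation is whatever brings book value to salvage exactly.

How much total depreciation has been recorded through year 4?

Depreciable base = $184,874 − $7,800 = $177,074.
Year 1: DB = ⌊$184,874 × 200%/9⌋ = $41,083; SL = ⌊$177,074/9⌋ = $19,674 → take DB $41,083. Book value $143,791.
Year 2: DB = ⌊$143,791 × 200%/9⌋ = $31,953; SL = ⌊$135,991/8⌋ = $16,998 → take DB $31,953. Book value $111,838.
Year 3: DB = ⌊$111,838 × 200%/9⌋ = $24,852; SL = ⌊$104,038/7⌋ = $14,862 → take DB $24,852. Book value $86,986.
Year 4: DB = ⌊$86,986 × 200%/9⌋ = $19,330; SL = ⌊$79,186/6⌋ = $13,197 → take DB $19,330. Book value $67,656.
Accumulated through year 4 = $184,874 − $67,656 = $117,218.

$117,218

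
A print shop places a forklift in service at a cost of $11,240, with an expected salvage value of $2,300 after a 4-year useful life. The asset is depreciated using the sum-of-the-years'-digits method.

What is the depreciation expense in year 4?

$894

Depreciable base = $11,240 − $2,300 = $8,940.
Sum of the years' digits = 4+3+2+1 = 10.
Year 1: $8,940 × 4/10 = $3,576. Book value $7,664.
Year 2: $8,940 × 3/10 = $2,682. Book value $4,982.
Year 3: $8,940 × 2/10 = $1,788. Book value $3,194.
Year 4: $8,940 × 1/10 = $894. Book value $2,300.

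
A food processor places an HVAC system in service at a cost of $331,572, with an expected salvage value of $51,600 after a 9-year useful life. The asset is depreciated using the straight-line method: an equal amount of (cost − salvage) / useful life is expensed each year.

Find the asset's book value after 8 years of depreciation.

$82,708

Depreciable base = $331,572 − $51,600 = $279,972.
Annual expense = $279,972 / 9 = $31,108.
End of year 1: book value $300,464.
End of year 2: book value $269,356.
End of year 3: book value $238,248.
End of year 4: book value $207,140.
End of year 5: book value $176,032.
End of year 6: book value $144,924.
End of year 7: book value $113,816.
End of year 8: book value $82,708.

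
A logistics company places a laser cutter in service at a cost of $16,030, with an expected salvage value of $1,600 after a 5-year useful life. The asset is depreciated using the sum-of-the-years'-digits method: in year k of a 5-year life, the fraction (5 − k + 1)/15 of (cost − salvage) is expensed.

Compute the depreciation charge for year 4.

Depreciable base = $16,030 − $1,600 = $14,430.
Sum of the years' digits = 5+4+3+2+1 = 15.
Year 1: $14,430 × 5/15 = $4,810. Book value $11,220.
Year 2: $14,430 × 4/15 = $3,848. Book value $7,372.
Year 3: $14,430 × 3/15 = $2,886. Book value $4,486.
Year 4: $14,430 × 2/15 = $1,924. Book value $2,562.

$1,924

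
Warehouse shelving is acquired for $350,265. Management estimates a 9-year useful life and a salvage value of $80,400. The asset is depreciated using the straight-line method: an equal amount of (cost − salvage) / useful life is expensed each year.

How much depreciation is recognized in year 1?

Depreciable base = $350,265 − $80,400 = $269,865.
Annual expense = $269,865 / 9 = $29,985.

$29,985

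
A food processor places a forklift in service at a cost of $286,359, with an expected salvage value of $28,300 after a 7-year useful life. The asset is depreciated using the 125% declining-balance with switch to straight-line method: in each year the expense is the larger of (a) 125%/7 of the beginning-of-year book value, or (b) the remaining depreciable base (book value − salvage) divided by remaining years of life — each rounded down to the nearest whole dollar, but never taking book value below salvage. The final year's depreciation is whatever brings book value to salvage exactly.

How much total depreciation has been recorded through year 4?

$160,246

Depreciable base = $286,359 − $28,300 = $258,059.
Year 1: DB = ⌊$286,359 × 125%/7⌋ = $51,135; SL = ⌊$258,059/7⌋ = $36,865 → take DB $51,135. Book value $235,224.
Year 2: DB = ⌊$235,224 × 125%/7⌋ = $42,004; SL = ⌊$206,924/6⌋ = $34,487 → take DB $42,004. Book value $193,220.
Year 3: DB = ⌊$193,220 × 125%/7⌋ = $34,503; SL = ⌊$164,920/5⌋ = $32,984 → take DB $34,503. Book value $158,717.
Year 4: DB = ⌊$158,717 × 125%/7⌋ = $28,342; SL = ⌊$130,417/4⌋ = $32,604 → take SL $32,604. Book value $126,113.
Accumulated through year 4 = $286,359 − $126,113 = $160,246.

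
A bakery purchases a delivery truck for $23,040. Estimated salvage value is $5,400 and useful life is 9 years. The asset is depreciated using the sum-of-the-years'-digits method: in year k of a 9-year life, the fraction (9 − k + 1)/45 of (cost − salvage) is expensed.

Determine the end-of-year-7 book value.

Depreciable base = $23,040 − $5,400 = $17,640.
Sum of the years' digits = 9+8+7+6+5+4+3+2+1 = 45.
Year 1: $17,640 × 9/45 = $3,528. Book value $19,512.
Year 2: $17,640 × 8/45 = $3,136. Book value $16,376.
Year 3: $17,640 × 7/45 = $2,744. Book value $13,632.
Year 4: $17,640 × 6/45 = $2,352. Book value $11,280.
Year 5: $17,640 × 5/45 = $1,960. Book value $9,320.
Year 6: $17,640 × 4/45 = $1,568. Book value $7,752.
Year 7: $17,640 × 3/45 = $1,176. Book value $6,576.

$6,576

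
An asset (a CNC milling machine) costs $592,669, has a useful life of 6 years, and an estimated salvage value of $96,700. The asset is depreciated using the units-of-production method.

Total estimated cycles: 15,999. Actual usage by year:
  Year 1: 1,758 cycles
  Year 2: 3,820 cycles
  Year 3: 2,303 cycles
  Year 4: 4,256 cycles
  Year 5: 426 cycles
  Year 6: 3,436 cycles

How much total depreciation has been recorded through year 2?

$172,918

Depreciable base = $592,669 − $96,700 = $495,969.
Rate = $495,969 / 15,999 cycles = $31 per cycle.
Year 1: 1,758 × $31 = $54,498. Book value $538,171.
Year 2: 3,820 × $31 = $118,420. Book value $419,751.
Accumulated through year 2 = $592,669 − $419,751 = $172,918.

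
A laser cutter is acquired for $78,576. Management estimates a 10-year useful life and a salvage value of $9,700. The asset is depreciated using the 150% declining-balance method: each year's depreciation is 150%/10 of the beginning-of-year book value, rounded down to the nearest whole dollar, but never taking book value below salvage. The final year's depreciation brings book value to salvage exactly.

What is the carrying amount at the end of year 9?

Depreciable base = $78,576 − $9,700 = $68,876.
Year 1: ⌊$78,576 × 150%/10⌋ = $11,786. Book value $66,790.
Year 2: ⌊$66,790 × 150%/10⌋ = $10,018. Book value $56,772.
Year 3: ⌊$56,772 × 150%/10⌋ = $8,515. Book value $48,257.
Year 4: ⌊$48,257 × 150%/10⌋ = $7,238. Book value $41,019.
Year 5: ⌊$41,019 × 150%/10⌋ = $6,152. Book value $34,867.
Year 6: ⌊$34,867 × 150%/10⌋ = $5,230. Book value $29,637.
Year 7: ⌊$29,637 × 150%/10⌋ = $4,445. Book value $25,192.
Year 8: ⌊$25,192 × 150%/10⌋ = $3,778. Book value $21,414.
Year 9: ⌊$21,414 × 150%/10⌋ = $3,212. Book value $18,202.

$18,202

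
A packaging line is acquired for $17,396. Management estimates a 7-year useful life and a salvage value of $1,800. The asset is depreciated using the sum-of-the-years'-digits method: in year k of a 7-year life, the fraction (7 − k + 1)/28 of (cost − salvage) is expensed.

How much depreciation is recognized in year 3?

$2,785

Depreciable base = $17,396 − $1,800 = $15,596.
Sum of the years' digits = 7+6+5+4+3+2+1 = 28.
Year 1: $15,596 × 7/28 = $3,899. Book value $13,497.
Year 2: $15,596 × 6/28 = $3,342. Book value $10,155.
Year 3: $15,596 × 5/28 = $2,785. Book value $7,370.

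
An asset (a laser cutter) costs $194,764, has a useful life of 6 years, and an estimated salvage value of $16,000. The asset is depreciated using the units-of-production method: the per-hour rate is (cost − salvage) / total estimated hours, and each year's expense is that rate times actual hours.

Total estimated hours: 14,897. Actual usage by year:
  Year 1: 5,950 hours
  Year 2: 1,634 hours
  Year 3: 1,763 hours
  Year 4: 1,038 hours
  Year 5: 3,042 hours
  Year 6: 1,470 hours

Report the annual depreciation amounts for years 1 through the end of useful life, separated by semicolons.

Depreciable base = $194,764 − $16,000 = $178,764.
Rate = $178,764 / 14,897 hours = $12 per hour.
Year 1: 5,950 × $12 = $71,400. Book value $123,364.
Year 2: 1,634 × $12 = $19,608. Book value $103,756.
Year 3: 1,763 × $12 = $21,156. Book value $82,600.
Year 4: 1,038 × $12 = $12,456. Book value $70,144.
Year 5: 3,042 × $12 = $36,504. Book value $33,640.
Year 6: 1,470 × $12 = $17,640. Book value $16,000.

$71,400; $19,608; $21,156; $12,456; $36,504; $17,640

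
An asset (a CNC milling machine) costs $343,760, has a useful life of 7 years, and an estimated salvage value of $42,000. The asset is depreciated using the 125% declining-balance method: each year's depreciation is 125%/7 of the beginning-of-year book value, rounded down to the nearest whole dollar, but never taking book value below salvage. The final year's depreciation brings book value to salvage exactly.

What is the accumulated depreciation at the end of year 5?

$215,199

Depreciable base = $343,760 − $42,000 = $301,760.
Year 1: ⌊$343,760 × 125%/7⌋ = $61,385. Book value $282,375.
Year 2: ⌊$282,375 × 125%/7⌋ = $50,424. Book value $231,951.
Year 3: ⌊$231,951 × 125%/7⌋ = $41,419. Book value $190,532.
Year 4: ⌊$190,532 × 125%/7⌋ = $34,023. Book value $156,509.
Year 5: ⌊$156,509 × 125%/7⌋ = $27,948. Book value $128,561.
Accumulated through year 5 = $343,760 − $128,561 = $215,199.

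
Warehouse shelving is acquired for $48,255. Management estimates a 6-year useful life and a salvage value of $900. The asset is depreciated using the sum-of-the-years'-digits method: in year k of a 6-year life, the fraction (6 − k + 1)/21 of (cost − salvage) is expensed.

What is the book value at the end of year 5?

Depreciable base = $48,255 − $900 = $47,355.
Sum of the years' digits = 6+5+4+3+2+1 = 21.
Year 1: $47,355 × 6/21 = $13,530. Book value $34,725.
Year 2: $47,355 × 5/21 = $11,275. Book value $23,450.
Year 3: $47,355 × 4/21 = $9,020. Book value $14,430.
Year 4: $47,355 × 3/21 = $6,765. Book value $7,665.
Year 5: $47,355 × 2/21 = $4,510. Book value $3,155.

$3,155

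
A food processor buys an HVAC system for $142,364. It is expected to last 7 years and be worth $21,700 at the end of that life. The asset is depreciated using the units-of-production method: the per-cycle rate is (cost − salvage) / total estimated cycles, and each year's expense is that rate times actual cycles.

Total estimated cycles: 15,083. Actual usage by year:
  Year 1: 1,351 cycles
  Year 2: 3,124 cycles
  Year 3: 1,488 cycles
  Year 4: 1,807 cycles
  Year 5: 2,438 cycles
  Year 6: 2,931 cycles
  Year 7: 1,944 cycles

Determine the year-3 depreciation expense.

$11,904

Depreciable base = $142,364 − $21,700 = $120,664.
Rate = $120,664 / 15,083 cycles = $8 per cycle.
Year 1: 1,351 × $8 = $10,808. Book value $131,556.
Year 2: 3,124 × $8 = $24,992. Book value $106,564.
Year 3: 1,488 × $8 = $11,904. Book value $94,660.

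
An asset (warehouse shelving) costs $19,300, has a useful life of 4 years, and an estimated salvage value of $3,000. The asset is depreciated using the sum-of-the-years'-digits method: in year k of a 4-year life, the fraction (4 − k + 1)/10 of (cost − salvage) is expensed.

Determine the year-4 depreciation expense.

$1,630

Depreciable base = $19,300 − $3,000 = $16,300.
Sum of the years' digits = 4+3+2+1 = 10.
Year 1: $16,300 × 4/10 = $6,520. Book value $12,780.
Year 2: $16,300 × 3/10 = $4,890. Book value $7,890.
Year 3: $16,300 × 2/10 = $3,260. Book value $4,630.
Year 4: $16,300 × 1/10 = $1,630. Book value $3,000.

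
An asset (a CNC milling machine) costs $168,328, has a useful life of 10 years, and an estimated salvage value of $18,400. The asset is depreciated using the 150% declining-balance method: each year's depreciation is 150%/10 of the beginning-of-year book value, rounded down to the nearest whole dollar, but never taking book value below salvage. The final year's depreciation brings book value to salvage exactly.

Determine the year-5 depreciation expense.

$13,180

Depreciable base = $168,328 − $18,400 = $149,928.
Year 1: ⌊$168,328 × 150%/10⌋ = $25,249. Book value $143,079.
Year 2: ⌊$143,079 × 150%/10⌋ = $21,461. Book value $121,618.
Year 3: ⌊$121,618 × 150%/10⌋ = $18,242. Book value $103,376.
Year 4: ⌊$103,376 × 150%/10⌋ = $15,506. Book value $87,870.
Year 5: ⌊$87,870 × 150%/10⌋ = $13,180. Book value $74,690.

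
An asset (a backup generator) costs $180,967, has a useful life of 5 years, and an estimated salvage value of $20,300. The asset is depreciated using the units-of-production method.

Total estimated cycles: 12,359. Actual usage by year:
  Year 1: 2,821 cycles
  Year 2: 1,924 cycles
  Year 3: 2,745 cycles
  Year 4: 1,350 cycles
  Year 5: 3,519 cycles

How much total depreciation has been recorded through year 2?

$61,685

Depreciable base = $180,967 − $20,300 = $160,667.
Rate = $160,667 / 12,359 cycles = $13 per cycle.
Year 1: 2,821 × $13 = $36,673. Book value $144,294.
Year 2: 1,924 × $13 = $25,012. Book value $119,282.
Accumulated through year 2 = $180,967 − $119,282 = $61,685.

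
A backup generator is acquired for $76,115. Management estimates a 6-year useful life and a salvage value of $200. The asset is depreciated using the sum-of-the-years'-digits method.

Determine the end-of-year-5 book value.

Depreciable base = $76,115 − $200 = $75,915.
Sum of the years' digits = 6+5+4+3+2+1 = 21.
Year 1: $75,915 × 6/21 = $21,690. Book value $54,425.
Year 2: $75,915 × 5/21 = $18,075. Book value $36,350.
Year 3: $75,915 × 4/21 = $14,460. Book value $21,890.
Year 4: $75,915 × 3/21 = $10,845. Book value $11,045.
Year 5: $75,915 × 2/21 = $7,230. Book value $3,815.

$3,815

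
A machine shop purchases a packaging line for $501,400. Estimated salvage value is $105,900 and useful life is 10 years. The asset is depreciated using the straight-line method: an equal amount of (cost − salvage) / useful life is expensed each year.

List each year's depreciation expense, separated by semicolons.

$39,550; $39,550; $39,550; $39,550; $39,550; $39,550; $39,550; $39,550; $39,550; $39,550

Depreciable base = $501,400 − $105,900 = $395,500.
Annual expense = $395,500 / 10 = $39,550.
End of year 1: book value $461,850.
End of year 2: book value $422,300.
End of year 3: book value $382,750.
End of year 4: book value $343,200.
End of year 5: book value $303,650.
End of year 6: book value $264,100.
End of year 7: book value $224,550.
End of year 8: book value $185,000.
End of year 9: book value $145,450.
End of year 10: book value $105,900.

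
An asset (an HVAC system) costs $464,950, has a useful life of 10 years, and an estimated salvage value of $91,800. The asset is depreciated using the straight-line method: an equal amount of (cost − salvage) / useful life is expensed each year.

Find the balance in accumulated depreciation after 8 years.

$298,520

Depreciable base = $464,950 − $91,800 = $373,150.
Annual expense = $373,150 / 10 = $37,315.
End of year 1: book value $427,635.
End of year 2: book value $390,320.
End of year 3: book value $353,005.
End of year 4: book value $315,690.
End of year 5: book value $278,375.
End of year 6: book value $241,060.
End of year 7: book value $203,745.
End of year 8: book value $166,430.
Accumulated through year 8 = $464,950 − $166,430 = $298,520.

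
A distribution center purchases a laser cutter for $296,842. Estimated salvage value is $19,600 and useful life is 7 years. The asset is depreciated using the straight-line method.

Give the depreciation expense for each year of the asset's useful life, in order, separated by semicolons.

$39,606; $39,606; $39,606; $39,606; $39,606; $39,606; $39,606

Depreciable base = $296,842 − $19,600 = $277,242.
Annual expense = $277,242 / 7 = $39,606.
End of year 1: book value $257,236.
End of year 2: book value $217,630.
End of year 3: book value $178,024.
End of year 4: book value $138,418.
End of year 5: book value $98,812.
End of year 6: book value $59,206.
End of year 7: book value $19,600.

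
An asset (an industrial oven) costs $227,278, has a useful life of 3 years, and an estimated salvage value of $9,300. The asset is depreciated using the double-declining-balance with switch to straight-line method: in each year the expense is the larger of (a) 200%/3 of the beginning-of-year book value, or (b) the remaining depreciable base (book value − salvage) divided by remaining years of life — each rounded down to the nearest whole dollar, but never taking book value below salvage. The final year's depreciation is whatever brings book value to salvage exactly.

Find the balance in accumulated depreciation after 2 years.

Depreciable base = $227,278 − $9,300 = $217,978.
Year 1: DB = ⌊$227,278 × 200%/3⌋ = $151,518; SL = ⌊$217,978/3⌋ = $72,659 → take DB $151,518. Book value $75,760.
Year 2: DB = ⌊$75,760 × 200%/3⌋ = $50,506; SL = ⌊$66,460/2⌋ = $33,230 → take DB $50,506. Book value $25,254.
Accumulated through year 2 = $227,278 − $25,254 = $202,024.

$202,024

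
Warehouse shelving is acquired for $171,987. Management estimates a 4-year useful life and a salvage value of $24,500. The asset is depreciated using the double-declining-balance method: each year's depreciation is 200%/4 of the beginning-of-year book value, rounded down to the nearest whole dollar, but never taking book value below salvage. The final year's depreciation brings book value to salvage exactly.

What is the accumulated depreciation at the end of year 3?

$147,487

Depreciable base = $171,987 − $24,500 = $147,487.
Year 1: ⌊$171,987 × 200%/4⌋ = $85,993. Book value $85,994.
Year 2: ⌊$85,994 × 200%/4⌋ = $42,997. Book value $42,997.
Year 3: ⌊$42,997 × 200%/4⌋ = $21,498, capped at $18,497. Book value $24,500.
Accumulated through year 3 = $171,987 − $24,500 = $147,487.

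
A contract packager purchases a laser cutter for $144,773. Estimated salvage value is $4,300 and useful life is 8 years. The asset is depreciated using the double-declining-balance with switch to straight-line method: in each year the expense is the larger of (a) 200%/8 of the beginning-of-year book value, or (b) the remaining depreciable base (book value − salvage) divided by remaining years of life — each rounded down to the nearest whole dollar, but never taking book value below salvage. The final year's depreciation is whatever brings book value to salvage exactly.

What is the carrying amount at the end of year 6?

$24,338

Depreciable base = $144,773 − $4,300 = $140,473.
Year 1: DB = ⌊$144,773 × 200%/8⌋ = $36,193; SL = ⌊$140,473/8⌋ = $17,559 → take DB $36,193. Book value $108,580.
Year 2: DB = ⌊$108,580 × 200%/8⌋ = $27,145; SL = ⌊$104,280/7⌋ = $14,897 → take DB $27,145. Book value $81,435.
Year 3: DB = ⌊$81,435 × 200%/8⌋ = $20,358; SL = ⌊$77,135/6⌋ = $12,855 → take DB $20,358. Book value $61,077.
Year 4: DB = ⌊$61,077 × 200%/8⌋ = $15,269; SL = ⌊$56,777/5⌋ = $11,355 → take DB $15,269. Book value $45,808.
Year 5: DB = ⌊$45,808 × 200%/8⌋ = $11,452; SL = ⌊$41,508/4⌋ = $10,377 → take DB $11,452. Book value $34,356.
Year 6: DB = ⌊$34,356 × 200%/8⌋ = $8,589; SL = ⌊$30,056/3⌋ = $10,018 → take SL $10,018. Book value $24,338.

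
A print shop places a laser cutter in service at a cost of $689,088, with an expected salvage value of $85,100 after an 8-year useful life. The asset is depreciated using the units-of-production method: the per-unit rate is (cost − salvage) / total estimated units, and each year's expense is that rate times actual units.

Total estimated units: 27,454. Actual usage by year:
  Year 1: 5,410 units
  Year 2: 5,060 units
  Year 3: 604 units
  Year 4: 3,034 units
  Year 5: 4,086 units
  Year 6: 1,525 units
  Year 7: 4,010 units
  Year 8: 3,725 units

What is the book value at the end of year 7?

Depreciable base = $689,088 − $85,100 = $603,988.
Rate = $603,988 / 27,454 units = $22 per unit.
Year 1: 5,410 × $22 = $119,020. Book value $570,068.
Year 2: 5,060 × $22 = $111,320. Book value $458,748.
Year 3: 604 × $22 = $13,288. Book value $445,460.
Year 4: 3,034 × $22 = $66,748. Book value $378,712.
Year 5: 4,086 × $22 = $89,892. Book value $288,820.
Year 6: 1,525 × $22 = $33,550. Book value $255,270.
Year 7: 4,010 × $22 = $88,220. Book value $167,050.

$167,050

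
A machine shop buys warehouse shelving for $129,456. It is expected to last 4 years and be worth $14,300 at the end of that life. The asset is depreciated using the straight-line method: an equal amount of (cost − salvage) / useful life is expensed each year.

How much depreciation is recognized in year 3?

Depreciable base = $129,456 − $14,300 = $115,156.
Annual expense = $115,156 / 4 = $28,789.

$28,789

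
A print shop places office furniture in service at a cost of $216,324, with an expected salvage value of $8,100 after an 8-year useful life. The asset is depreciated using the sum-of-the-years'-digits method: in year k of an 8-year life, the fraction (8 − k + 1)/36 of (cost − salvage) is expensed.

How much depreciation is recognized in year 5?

Depreciable base = $216,324 − $8,100 = $208,224.
Sum of the years' digits = 8+7+6+5+4+3+2+1 = 36.
Year 1: $208,224 × 8/36 = $46,272. Book value $170,052.
Year 2: $208,224 × 7/36 = $40,488. Book value $129,564.
Year 3: $208,224 × 6/36 = $34,704. Book value $94,860.
Year 4: $208,224 × 5/36 = $28,920. Book value $65,940.
Year 5: $208,224 × 4/36 = $23,136. Book value $42,804.

$23,136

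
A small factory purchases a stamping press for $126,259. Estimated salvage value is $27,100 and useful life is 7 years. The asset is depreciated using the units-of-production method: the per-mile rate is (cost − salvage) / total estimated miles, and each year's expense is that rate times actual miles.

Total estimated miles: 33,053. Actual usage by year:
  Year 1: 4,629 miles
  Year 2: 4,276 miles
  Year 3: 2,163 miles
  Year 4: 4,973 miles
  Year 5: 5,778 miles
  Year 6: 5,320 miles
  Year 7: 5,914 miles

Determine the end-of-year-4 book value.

$78,136

Depreciable base = $126,259 − $27,100 = $99,159.
Rate = $99,159 / 33,053 miles = $3 per mile.
Year 1: 4,629 × $3 = $13,887. Book value $112,372.
Year 2: 4,276 × $3 = $12,828. Book value $99,544.
Year 3: 2,163 × $3 = $6,489. Book value $93,055.
Year 4: 4,973 × $3 = $14,919. Book value $78,136.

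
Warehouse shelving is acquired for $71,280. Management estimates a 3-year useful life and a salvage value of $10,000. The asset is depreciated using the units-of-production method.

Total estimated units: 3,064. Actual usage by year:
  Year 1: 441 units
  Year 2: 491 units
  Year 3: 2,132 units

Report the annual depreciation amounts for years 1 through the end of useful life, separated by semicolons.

$8,820; $9,820; $42,640

Depreciable base = $71,280 − $10,000 = $61,280.
Rate = $61,280 / 3,064 units = $20 per unit.
Year 1: 441 × $20 = $8,820. Book value $62,460.
Year 2: 491 × $20 = $9,820. Book value $52,640.
Year 3: 2,132 × $20 = $42,640. Book value $10,000.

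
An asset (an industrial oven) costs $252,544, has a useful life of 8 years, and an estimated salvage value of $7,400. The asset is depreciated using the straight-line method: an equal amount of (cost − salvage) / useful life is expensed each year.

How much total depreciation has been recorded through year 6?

$183,858

Depreciable base = $252,544 − $7,400 = $245,144.
Annual expense = $245,144 / 8 = $30,643.
End of year 1: book value $221,901.
End of year 2: book value $191,258.
End of year 3: book value $160,615.
End of year 4: book value $129,972.
End of year 5: book value $99,329.
End of year 6: book value $68,686.
Accumulated through year 6 = $252,544 − $68,686 = $183,858.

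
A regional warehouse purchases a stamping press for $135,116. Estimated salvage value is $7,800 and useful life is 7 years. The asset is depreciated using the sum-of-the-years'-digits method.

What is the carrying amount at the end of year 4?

Depreciable base = $135,116 − $7,800 = $127,316.
Sum of the years' digits = 7+6+5+4+3+2+1 = 28.
Year 1: $127,316 × 7/28 = $31,829. Book value $103,287.
Year 2: $127,316 × 6/28 = $27,282. Book value $76,005.
Year 3: $127,316 × 5/28 = $22,735. Book value $53,270.
Year 4: $127,316 × 4/28 = $18,188. Book value $35,082.

$35,082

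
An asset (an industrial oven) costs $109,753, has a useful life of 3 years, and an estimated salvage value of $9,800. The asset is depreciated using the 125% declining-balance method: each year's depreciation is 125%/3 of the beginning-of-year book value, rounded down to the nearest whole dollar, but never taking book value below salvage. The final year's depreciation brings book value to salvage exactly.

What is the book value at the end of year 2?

$37,347

Depreciable base = $109,753 − $9,800 = $99,953.
Year 1: ⌊$109,753 × 125%/3⌋ = $45,730. Book value $64,023.
Year 2: ⌊$64,023 × 125%/3⌋ = $26,676. Book value $37,347.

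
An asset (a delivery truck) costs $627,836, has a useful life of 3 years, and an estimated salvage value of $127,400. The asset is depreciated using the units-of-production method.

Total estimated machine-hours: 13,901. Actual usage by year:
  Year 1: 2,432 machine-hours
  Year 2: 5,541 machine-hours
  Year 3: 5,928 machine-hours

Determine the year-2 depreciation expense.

$199,476

Depreciable base = $627,836 − $127,400 = $500,436.
Rate = $500,436 / 13,901 machine-hours = $36 per machine-hour.
Year 1: 2,432 × $36 = $87,552. Book value $540,284.
Year 2: 5,541 × $36 = $199,476. Book value $340,808.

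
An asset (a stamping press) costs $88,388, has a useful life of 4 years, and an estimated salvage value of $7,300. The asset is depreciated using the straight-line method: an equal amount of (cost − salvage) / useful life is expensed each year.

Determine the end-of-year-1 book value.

Depreciable base = $88,388 − $7,300 = $81,088.
Annual expense = $81,088 / 4 = $20,272.
End of year 1: book value $68,116.

$68,116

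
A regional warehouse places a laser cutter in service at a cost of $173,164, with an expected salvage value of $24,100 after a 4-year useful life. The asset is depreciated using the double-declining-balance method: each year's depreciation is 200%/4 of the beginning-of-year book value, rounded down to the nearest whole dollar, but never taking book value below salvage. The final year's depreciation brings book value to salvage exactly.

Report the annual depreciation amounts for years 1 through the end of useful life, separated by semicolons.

$86,582; $43,291; $19,191; $0

Depreciable base = $173,164 − $24,100 = $149,064.
Year 1: ⌊$173,164 × 200%/4⌋ = $86,582. Book value $86,582.
Year 2: ⌊$86,582 × 200%/4⌋ = $43,291. Book value $43,291.
Year 3: ⌊$43,291 × 200%/4⌋ = $21,645, capped at $19,191. Book value $24,100.
Year 4 (final): $24,100 − $24,100 = $0. Book value $24,100.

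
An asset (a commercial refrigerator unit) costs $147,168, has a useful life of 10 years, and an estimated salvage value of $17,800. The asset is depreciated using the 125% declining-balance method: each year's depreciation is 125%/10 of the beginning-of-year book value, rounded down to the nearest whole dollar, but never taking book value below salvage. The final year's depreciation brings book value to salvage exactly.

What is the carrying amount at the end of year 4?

Depreciable base = $147,168 − $17,800 = $129,368.
Year 1: ⌊$147,168 × 125%/10⌋ = $18,396. Book value $128,772.
Year 2: ⌊$128,772 × 125%/10⌋ = $16,096. Book value $112,676.
Year 3: ⌊$112,676 × 125%/10⌋ = $14,084. Book value $98,592.
Year 4: ⌊$98,592 × 125%/10⌋ = $12,324. Book value $86,268.

$86,268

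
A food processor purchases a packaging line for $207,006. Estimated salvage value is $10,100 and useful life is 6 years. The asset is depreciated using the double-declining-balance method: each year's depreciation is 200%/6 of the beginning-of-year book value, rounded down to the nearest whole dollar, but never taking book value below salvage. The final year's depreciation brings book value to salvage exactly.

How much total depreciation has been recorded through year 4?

$166,115

Depreciable base = $207,006 − $10,100 = $196,906.
Year 1: ⌊$207,006 × 200%/6⌋ = $69,002. Book value $138,004.
Year 2: ⌊$138,004 × 200%/6⌋ = $46,001. Book value $92,003.
Year 3: ⌊$92,003 × 200%/6⌋ = $30,667. Book value $61,336.
Year 4: ⌊$61,336 × 200%/6⌋ = $20,445. Book value $40,891.
Accumulated through year 4 = $207,006 − $40,891 = $166,115.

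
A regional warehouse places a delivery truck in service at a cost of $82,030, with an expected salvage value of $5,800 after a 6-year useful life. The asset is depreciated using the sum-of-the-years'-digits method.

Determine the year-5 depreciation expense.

Depreciable base = $82,030 − $5,800 = $76,230.
Sum of the years' digits = 6+5+4+3+2+1 = 21.
Year 1: $76,230 × 6/21 = $21,780. Book value $60,250.
Year 2: $76,230 × 5/21 = $18,150. Book value $42,100.
Year 3: $76,230 × 4/21 = $14,520. Book value $27,580.
Year 4: $76,230 × 3/21 = $10,890. Book value $16,690.
Year 5: $76,230 × 2/21 = $7,260. Book value $9,430.

$7,260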